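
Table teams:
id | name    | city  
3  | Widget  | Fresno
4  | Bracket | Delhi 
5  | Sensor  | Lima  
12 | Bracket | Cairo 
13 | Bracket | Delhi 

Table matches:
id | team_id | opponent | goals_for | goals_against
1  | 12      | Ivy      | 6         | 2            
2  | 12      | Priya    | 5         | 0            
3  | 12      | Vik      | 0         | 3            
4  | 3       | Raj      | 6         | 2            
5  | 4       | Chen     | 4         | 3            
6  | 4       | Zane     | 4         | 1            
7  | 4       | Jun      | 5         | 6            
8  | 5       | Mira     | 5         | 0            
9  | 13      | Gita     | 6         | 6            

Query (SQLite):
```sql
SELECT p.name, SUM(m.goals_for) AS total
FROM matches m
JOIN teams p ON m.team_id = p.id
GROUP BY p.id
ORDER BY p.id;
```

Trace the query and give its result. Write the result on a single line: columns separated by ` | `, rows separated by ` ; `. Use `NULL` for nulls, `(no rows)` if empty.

Join each matches row to its teams via team_id.
Group joined rows by teams.id; compute SUM(m.goals_for) per group.
  3: ids {4} → SUM(m.goals_for)=6
  4: ids {5, 6, 7} → SUM(m.goals_for)=13
  5: ids {8} → SUM(m.goals_for)=5
  12: ids {1, 2, 3} → SUM(m.goals_for)=11
  13: ids {9} → SUM(m.goals_for)=6

Widget | 6 ; Bracket | 13 ; Sensor | 5 ; Bracket | 11 ; Bracket | 6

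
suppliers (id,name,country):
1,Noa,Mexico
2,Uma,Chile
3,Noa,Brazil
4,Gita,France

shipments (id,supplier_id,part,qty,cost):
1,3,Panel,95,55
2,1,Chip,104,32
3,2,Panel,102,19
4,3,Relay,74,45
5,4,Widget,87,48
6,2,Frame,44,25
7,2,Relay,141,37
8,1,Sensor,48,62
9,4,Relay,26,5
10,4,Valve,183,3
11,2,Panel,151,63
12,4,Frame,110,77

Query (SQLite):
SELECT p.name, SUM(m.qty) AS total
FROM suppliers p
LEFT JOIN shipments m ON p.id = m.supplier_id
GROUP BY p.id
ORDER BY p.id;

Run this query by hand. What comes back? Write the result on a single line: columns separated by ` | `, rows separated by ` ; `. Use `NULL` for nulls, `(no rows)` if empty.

LEFT JOIN keeps every suppliers row; unmatched ones get NULL for shipments columns.
Group by suppliers.id and compute SUM(m.qty). SUM over an all-NULL group is NULL.
  1: ids {2, 8} → SUM(m.qty)=152
  2: ids {3, 6, 7, 11} → SUM(m.qty)=438
  3: ids {1, 4} → SUM(m.qty)=169
  4: ids {5, 9, 10, 12} → SUM(m.qty)=406

Noa | 152 ; Uma | 438 ; Noa | 169 ; Gita | 406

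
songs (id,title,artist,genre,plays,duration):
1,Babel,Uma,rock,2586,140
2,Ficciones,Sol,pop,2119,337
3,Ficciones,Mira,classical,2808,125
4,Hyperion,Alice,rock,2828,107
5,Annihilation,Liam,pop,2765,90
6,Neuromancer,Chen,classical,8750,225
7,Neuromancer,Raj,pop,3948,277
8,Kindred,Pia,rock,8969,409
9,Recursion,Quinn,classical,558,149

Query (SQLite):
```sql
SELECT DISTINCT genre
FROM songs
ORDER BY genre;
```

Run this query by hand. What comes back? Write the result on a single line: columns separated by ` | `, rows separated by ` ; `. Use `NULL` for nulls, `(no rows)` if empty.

Collect distinct genre values from songs.

classical ; pop ; rock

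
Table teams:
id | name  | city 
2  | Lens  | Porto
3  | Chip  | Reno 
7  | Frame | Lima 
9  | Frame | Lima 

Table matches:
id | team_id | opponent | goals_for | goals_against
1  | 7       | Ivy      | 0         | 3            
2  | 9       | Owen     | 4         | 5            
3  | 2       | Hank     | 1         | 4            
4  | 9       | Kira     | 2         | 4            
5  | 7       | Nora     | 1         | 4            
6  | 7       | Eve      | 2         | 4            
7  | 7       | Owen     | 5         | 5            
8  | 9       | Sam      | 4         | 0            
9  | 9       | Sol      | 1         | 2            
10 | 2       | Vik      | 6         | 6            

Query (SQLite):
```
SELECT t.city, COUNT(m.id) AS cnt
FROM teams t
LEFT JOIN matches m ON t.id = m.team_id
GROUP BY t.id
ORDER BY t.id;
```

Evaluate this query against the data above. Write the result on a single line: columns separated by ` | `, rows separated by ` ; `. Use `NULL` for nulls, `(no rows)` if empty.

Porto | 2 ; Reno | 0 ; Lima | 4 ; Lima | 4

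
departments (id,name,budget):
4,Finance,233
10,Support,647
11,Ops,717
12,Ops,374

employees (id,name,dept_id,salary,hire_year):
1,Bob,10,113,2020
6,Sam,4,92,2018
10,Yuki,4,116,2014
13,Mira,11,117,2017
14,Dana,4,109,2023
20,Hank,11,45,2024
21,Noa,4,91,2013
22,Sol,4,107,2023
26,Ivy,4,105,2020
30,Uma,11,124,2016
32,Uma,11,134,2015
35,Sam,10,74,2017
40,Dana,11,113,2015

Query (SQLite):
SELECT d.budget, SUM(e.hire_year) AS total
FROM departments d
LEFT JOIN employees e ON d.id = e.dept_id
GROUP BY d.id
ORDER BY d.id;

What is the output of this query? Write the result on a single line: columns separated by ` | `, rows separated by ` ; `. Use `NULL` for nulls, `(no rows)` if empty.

233 | 12111 ; 647 | 4037 ; 717 | 10087 ; 374 | NULL

LEFT JOIN keeps every departments row; unmatched ones get NULL for employees columns.
Group by departments.id and compute SUM(e.hire_year). SUM over an all-NULL group is NULL.
  4: ids {6, 10, 14, 21, 22, 26} → SUM(e.hire_year)=12111
  10: ids {1, 35} → SUM(e.hire_year)=4037
  11: ids {13, 20, 30, 32, 40} → SUM(e.hire_year)=10087
  12: ids {—} → SUM(e.hire_year)=NULL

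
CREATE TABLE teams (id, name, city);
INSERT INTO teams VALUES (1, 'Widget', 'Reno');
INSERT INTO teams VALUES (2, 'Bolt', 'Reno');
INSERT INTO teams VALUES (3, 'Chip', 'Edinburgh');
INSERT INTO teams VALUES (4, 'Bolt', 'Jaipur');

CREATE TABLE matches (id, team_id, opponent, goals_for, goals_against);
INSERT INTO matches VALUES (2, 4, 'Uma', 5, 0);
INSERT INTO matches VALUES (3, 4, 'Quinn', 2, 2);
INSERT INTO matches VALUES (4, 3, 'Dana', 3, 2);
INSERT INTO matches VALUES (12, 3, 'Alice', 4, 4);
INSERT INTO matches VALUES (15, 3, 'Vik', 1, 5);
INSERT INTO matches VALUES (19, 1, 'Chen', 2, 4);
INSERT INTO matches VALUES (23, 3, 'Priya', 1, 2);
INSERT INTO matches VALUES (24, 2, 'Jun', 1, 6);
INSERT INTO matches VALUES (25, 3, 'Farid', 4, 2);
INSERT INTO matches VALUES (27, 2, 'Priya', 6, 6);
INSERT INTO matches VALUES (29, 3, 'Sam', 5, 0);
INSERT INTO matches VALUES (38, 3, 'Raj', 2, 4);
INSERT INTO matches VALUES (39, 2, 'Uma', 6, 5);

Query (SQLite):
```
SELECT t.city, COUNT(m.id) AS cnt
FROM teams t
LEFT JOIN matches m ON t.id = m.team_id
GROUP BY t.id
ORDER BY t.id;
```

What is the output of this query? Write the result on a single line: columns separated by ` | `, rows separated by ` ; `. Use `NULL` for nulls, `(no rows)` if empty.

LEFT JOIN keeps every teams row; unmatched ones get NULL for matches columns.
Group by teams.id and compute COUNT(m.id). COUNT(col) of an all-NULL group is 0.
  1: ids {19} → COUNT(m.id)=1
  2: ids {24, 27, 39} → COUNT(m.id)=3
  3: ids {4, 12, 15, 23, 25, 29, 38} → COUNT(m.id)=7
  4: ids {2, 3} → COUNT(m.id)=2

Reno | 1 ; Reno | 3 ; Edinburgh | 7 ; Jaipur | 2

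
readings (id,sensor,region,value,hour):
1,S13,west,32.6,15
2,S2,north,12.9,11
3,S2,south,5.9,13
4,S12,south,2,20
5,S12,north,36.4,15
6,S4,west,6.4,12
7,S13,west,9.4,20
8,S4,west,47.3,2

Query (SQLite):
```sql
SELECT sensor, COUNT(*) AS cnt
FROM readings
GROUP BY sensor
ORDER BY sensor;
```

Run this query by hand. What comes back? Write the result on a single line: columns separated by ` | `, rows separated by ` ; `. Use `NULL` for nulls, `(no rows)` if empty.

S12 | 2 ; S13 | 2 ; S2 | 2 ; S4 | 2

Partition readings by sensor; compute COUNT(*) within each group.
  S12: ids {4, 5} → COUNT(*)=2
  S13: ids {1, 7} → COUNT(*)=2
  S2: ids {2, 3} → COUNT(*)=2
  S4: ids {6, 8} → COUNT(*)=2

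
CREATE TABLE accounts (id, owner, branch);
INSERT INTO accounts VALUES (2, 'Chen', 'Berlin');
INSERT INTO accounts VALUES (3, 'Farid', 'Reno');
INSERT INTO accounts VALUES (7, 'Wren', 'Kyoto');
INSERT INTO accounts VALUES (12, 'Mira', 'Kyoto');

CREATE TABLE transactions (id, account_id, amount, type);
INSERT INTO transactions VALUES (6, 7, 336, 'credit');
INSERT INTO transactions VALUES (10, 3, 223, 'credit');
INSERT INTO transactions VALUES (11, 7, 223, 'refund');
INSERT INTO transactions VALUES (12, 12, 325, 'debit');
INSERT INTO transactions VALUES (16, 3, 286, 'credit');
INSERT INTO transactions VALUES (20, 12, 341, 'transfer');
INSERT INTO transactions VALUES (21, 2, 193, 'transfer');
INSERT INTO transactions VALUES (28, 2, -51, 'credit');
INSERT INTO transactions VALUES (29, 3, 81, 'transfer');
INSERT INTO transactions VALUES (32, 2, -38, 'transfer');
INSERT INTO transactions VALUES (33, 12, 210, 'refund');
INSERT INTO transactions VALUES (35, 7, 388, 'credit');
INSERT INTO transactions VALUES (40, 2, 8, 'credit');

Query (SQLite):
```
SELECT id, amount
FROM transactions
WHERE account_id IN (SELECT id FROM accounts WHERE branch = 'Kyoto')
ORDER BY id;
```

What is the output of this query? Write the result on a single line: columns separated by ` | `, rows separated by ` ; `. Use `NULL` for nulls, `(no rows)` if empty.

Inner query: accounts.id where branch = 'Kyoto'.
Outer: keep transactions rows whose account_id is in that set.
Inner query → {7, 12}

6 | 336 ; 11 | 223 ; 12 | 325 ; 20 | 341 ; 33 | 210 ; 35 | 388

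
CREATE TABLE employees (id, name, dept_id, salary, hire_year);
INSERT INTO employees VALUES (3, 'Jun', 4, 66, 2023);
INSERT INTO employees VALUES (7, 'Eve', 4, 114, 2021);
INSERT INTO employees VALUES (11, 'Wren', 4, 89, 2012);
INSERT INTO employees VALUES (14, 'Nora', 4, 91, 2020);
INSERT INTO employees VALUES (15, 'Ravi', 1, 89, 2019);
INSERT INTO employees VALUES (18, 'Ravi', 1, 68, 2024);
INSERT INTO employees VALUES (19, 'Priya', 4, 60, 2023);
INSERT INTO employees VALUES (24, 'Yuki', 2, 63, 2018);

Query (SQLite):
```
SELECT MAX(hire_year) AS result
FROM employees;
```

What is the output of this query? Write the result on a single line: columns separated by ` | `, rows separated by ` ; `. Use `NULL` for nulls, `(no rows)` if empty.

2024

All hire_year values: [2023, 2021, 2012, 2020, 2019, 2024, 2023, 2018].
MAX of non-NULL values = 2024.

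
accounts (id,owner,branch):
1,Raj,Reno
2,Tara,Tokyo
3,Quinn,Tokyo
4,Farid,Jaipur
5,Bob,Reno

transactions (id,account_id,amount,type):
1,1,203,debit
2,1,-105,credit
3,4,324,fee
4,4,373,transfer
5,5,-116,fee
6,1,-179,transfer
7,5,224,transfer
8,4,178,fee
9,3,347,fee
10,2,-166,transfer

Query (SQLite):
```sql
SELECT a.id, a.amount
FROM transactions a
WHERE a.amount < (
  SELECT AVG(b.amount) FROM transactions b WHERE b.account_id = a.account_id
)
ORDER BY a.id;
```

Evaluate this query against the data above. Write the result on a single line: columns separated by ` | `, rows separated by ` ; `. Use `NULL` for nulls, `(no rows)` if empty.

2 | -105 ; 5 | -116 ; 6 | -179 ; 8 | 178

For each transactions row a, compute AVG(amount) over rows sharing a.account_id.
Keep row a if a.amount < that per-group AVG.
  account_id=1: AVG(amount) = -27.0
  account_id=2: AVG(amount) = -166.0
  account_id=3: AVG(amount) = 347.0
  account_id=4: AVG(amount) = 291.666667
  account_id=5: AVG(amount) = 54.0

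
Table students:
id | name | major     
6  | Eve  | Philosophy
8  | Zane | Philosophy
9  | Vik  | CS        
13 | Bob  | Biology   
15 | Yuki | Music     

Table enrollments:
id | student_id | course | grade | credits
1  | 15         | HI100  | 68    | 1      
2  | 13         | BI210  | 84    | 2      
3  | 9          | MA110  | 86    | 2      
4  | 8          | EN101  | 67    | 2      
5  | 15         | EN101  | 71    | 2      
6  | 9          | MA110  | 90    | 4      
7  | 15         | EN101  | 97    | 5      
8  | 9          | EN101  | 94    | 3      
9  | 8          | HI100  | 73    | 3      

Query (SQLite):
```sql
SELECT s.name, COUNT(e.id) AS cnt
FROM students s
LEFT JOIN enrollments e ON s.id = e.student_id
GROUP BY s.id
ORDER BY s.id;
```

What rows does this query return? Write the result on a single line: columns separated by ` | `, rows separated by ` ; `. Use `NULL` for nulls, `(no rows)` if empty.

LEFT JOIN keeps every students row; unmatched ones get NULL for enrollments columns.
Group by students.id and compute COUNT(e.id). COUNT(col) of an all-NULL group is 0.
  6: ids {—} → COUNT(e.id)=0
  8: ids {4, 9} → COUNT(e.id)=2
  9: ids {3, 6, 8} → COUNT(e.id)=3
  13: ids {2} → COUNT(e.id)=1
  15: ids {1, 5, 7} → COUNT(e.id)=3

Eve | 0 ; Zane | 2 ; Vik | 3 ; Bob | 1 ; Yuki | 3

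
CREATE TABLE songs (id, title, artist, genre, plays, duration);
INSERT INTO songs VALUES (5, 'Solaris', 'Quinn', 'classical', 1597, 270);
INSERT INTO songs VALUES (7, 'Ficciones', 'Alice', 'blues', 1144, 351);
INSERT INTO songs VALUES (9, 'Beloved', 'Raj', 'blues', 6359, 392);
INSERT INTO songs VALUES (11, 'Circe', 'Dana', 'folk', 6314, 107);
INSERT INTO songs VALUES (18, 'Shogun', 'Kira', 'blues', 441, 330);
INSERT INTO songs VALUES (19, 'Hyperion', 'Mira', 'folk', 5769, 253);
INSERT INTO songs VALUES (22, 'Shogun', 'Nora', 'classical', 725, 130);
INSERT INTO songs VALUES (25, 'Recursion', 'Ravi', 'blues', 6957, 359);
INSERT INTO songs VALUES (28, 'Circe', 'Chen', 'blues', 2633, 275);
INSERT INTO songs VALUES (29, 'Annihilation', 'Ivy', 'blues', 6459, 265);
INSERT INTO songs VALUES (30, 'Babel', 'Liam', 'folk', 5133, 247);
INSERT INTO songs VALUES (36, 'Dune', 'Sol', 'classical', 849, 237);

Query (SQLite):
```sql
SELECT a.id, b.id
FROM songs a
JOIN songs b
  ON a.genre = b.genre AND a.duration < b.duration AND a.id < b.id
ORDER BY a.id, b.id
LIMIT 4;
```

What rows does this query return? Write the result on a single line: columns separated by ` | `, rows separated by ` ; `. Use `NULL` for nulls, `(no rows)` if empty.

Pairs (a,b) with same genre, a.duration < b.duration, a.id < b.id.
genre groups: blues:{7,9,18,25,28,29} classical:{5,22,36} folk:{11,19,30}
Ordered by (a.id, b.id); first 4.

7 | 9 ; 7 | 25 ; 11 | 19 ; 11 | 30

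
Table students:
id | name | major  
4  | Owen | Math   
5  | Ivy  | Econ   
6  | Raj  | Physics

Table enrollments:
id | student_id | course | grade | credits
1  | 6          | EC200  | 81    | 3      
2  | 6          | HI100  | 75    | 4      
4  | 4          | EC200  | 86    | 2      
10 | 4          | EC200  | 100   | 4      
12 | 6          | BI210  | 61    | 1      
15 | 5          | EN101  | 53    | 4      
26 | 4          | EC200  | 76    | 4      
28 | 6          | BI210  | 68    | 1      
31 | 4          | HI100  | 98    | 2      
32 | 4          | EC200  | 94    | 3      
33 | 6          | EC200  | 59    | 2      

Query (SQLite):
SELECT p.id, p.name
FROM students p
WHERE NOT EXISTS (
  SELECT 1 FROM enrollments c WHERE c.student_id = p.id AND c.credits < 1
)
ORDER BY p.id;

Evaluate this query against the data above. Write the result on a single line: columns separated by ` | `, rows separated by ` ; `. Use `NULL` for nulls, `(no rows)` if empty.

For each students row, check whether any enrollments with matching student_id has credits < 1.
Keep rows where that is false.

4 | Owen ; 5 | Ivy ; 6 | Raj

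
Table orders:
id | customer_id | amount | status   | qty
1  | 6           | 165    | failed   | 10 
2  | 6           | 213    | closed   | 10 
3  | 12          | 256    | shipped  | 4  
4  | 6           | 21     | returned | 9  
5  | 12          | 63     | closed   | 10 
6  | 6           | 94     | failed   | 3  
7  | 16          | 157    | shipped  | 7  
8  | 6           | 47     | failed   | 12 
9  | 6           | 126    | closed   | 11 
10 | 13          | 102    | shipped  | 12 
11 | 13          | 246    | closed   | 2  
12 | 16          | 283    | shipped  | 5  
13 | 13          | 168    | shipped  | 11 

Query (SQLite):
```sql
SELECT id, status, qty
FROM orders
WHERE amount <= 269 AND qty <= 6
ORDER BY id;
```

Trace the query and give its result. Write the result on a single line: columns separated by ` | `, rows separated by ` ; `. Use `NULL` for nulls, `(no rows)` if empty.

3 | shipped | 4 ; 6 | failed | 3 ; 11 | closed | 2

amount <= 269: ids {1, 2, 3, 4, 5, 6, 7, 8, 9, 10, 11, 13}
qty <= 6: ids {3, 6, 11, 12}
Combine with AND.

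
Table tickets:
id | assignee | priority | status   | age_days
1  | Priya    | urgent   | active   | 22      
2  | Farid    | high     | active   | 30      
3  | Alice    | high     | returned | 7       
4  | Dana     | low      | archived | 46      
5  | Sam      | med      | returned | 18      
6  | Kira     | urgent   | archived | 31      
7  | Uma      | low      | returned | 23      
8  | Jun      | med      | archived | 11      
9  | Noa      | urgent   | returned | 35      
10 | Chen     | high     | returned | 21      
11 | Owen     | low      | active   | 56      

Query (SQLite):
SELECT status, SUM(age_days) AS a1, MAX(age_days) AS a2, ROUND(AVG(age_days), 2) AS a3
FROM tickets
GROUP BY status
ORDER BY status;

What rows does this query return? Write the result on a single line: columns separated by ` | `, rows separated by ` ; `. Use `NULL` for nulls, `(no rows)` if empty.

active | 108 | 56 | 36 ; archived | 88 | 46 | 29.33 ; returned | 104 | 35 | 20.8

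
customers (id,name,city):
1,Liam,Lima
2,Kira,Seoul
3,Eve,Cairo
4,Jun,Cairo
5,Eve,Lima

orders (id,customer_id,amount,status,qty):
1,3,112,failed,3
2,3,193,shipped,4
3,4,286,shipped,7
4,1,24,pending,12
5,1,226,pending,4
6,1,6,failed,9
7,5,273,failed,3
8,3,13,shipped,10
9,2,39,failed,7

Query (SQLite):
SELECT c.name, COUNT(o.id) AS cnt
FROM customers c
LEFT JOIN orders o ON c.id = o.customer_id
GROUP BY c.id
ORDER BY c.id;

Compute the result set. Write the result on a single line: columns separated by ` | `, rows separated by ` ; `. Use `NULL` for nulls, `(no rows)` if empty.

LEFT JOIN keeps every customers row; unmatched ones get NULL for orders columns.
Group by customers.id and compute COUNT(o.id). COUNT(col) of an all-NULL group is 0.
  1: ids {4, 5, 6} → COUNT(o.id)=3
  2: ids {9} → COUNT(o.id)=1
  3: ids {1, 2, 8} → COUNT(o.id)=3
  4: ids {3} → COUNT(o.id)=1
  5: ids {7} → COUNT(o.id)=1

Liam | 3 ; Kira | 1 ; Eve | 3 ; Jun | 1 ; Eve | 1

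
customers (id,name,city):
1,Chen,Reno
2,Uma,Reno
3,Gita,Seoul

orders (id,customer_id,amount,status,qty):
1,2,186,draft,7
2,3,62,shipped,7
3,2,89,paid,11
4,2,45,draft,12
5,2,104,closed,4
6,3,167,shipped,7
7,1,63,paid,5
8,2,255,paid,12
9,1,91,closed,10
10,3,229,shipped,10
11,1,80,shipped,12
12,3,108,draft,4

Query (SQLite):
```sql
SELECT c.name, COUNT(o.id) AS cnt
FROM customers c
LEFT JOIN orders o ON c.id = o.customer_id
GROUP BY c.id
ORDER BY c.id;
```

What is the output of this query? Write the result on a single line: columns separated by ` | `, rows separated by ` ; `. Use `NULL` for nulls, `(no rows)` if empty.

Chen | 3 ; Uma | 5 ; Gita | 4

LEFT JOIN keeps every customers row; unmatched ones get NULL for orders columns.
Group by customers.id and compute COUNT(o.id). COUNT(col) of an all-NULL group is 0.
  1: ids {7, 9, 11} → COUNT(o.id)=3
  2: ids {1, 3, 4, 5, 8} → COUNT(o.id)=5
  3: ids {2, 6, 10, 12} → COUNT(o.id)=4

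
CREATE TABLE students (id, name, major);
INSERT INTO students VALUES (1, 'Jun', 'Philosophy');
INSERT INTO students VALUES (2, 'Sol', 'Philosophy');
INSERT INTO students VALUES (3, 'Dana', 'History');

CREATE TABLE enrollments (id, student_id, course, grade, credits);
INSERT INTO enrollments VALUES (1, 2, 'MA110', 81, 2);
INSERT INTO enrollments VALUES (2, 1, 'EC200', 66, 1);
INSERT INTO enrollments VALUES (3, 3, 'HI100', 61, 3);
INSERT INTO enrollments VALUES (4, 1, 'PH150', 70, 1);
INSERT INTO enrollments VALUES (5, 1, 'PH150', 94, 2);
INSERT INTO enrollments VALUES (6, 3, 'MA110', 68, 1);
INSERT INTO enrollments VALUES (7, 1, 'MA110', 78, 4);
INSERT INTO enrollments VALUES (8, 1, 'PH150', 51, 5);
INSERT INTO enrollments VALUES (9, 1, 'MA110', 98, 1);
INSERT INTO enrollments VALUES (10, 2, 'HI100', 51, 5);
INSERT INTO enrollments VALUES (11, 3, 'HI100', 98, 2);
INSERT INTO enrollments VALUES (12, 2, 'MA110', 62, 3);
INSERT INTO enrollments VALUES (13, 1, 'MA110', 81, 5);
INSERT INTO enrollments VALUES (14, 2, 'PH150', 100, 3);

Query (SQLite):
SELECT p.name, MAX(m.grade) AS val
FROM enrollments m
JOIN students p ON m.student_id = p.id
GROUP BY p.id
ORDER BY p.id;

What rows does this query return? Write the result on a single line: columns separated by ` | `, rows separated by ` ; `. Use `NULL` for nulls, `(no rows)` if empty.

Join each enrollments row to its students via student_id.
Group joined rows by students.id; compute MAX(m.grade) per group.
  1: ids {2, 4, 5, 7, 8, 9, 13} → MAX(m.grade)=98
  2: ids {1, 10, 12, 14} → MAX(m.grade)=100
  3: ids {3, 6, 11} → MAX(m.grade)=98

Jun | 98 ; Sol | 100 ; Dana | 98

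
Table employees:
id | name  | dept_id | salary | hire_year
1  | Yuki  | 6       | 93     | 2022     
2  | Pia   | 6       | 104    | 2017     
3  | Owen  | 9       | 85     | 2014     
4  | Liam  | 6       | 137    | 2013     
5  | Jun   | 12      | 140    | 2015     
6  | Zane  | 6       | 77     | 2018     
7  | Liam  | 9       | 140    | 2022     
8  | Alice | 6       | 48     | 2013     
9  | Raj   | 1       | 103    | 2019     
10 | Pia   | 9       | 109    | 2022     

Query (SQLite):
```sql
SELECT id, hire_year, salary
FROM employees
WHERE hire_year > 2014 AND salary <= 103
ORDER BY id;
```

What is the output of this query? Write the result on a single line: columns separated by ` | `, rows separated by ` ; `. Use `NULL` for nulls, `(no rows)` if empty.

1 | 2022 | 93 ; 6 | 2018 | 77 ; 9 | 2019 | 103

hire_year > 2014: ids {1, 2, 5, 6, 7, 9, 10}
salary <= 103: ids {1, 3, 6, 8, 9}
Combine with AND.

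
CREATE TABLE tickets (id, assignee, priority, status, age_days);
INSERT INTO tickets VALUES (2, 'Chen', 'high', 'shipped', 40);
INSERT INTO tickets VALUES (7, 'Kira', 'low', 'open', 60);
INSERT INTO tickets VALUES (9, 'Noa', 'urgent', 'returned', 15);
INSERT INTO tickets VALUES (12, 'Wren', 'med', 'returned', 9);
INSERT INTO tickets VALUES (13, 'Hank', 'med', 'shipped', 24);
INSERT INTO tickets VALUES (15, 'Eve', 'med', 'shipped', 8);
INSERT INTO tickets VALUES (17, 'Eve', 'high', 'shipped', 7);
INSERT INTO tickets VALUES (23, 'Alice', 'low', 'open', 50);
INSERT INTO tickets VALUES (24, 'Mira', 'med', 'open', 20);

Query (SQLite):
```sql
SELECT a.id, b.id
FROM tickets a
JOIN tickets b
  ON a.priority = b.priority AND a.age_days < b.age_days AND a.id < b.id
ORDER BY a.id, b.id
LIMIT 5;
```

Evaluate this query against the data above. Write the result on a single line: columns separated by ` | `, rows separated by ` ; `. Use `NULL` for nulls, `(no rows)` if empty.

12 | 13 ; 12 | 24 ; 15 | 24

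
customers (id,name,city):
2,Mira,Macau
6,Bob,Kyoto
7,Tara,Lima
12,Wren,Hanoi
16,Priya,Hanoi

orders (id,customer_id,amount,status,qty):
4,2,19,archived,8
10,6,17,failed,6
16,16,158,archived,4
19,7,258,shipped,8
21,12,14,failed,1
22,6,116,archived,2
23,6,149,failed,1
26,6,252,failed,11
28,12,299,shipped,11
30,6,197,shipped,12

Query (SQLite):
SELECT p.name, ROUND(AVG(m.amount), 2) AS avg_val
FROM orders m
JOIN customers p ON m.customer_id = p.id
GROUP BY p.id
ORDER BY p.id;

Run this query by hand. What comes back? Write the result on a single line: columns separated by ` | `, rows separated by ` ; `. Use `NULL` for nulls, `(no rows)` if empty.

Join each orders row to its customers via customer_id.
Group joined rows by customers.id; compute ROUND(AVG(m.amount), 2) per group.
  2: ids {4} → ROUND(AVG(m.amount), 2)=19
  6: ids {10, 22, 23, 26, 30} → ROUND(AVG(m.amount), 2)=146.2
  7: ids {19} → ROUND(AVG(m.amount), 2)=258
  12: ids {21, 28} → ROUND(AVG(m.amount), 2)=156.5
  16: ids {16} → ROUND(AVG(m.amount), 2)=158

Mira | 19 ; Bob | 146.2 ; Tara | 258 ; Wren | 156.5 ; Priya | 158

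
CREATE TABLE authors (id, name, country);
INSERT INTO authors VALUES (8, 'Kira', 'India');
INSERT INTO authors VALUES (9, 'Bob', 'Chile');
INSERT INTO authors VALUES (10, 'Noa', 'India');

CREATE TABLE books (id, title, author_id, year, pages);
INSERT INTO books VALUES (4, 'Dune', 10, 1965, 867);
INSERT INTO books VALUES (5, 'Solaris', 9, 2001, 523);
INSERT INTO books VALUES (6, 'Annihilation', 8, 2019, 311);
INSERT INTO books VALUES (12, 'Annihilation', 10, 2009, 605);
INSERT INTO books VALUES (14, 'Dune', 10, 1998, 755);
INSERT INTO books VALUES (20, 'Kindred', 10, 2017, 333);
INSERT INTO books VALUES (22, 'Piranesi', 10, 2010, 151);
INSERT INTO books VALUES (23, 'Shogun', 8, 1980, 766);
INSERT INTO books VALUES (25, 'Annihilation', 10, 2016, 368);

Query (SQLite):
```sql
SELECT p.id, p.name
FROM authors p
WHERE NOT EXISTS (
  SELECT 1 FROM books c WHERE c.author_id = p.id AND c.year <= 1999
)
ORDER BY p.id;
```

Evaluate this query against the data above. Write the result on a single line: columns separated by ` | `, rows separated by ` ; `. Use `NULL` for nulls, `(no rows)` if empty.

For each authors row, check whether any books with matching author_id has year <= 1999.
Keep rows where that is false.

9 | Bob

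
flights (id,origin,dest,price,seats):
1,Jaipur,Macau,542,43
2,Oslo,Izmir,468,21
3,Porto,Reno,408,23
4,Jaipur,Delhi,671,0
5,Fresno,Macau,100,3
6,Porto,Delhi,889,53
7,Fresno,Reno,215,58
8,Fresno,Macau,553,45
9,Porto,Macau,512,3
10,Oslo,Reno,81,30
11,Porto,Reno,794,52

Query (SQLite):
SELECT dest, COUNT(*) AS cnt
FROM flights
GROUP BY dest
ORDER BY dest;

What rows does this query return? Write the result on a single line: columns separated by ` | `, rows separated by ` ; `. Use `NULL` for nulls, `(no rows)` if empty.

Partition flights by dest; compute COUNT(*) within each group.
  Delhi: ids {4, 6} → COUNT(*)=2
  Izmir: ids {2} → COUNT(*)=1
  Macau: ids {1, 5, 8, 9} → COUNT(*)=4
  Reno: ids {3, 7, 10, 11} → COUNT(*)=4

Delhi | 2 ; Izmir | 1 ; Macau | 4 ; Reno | 4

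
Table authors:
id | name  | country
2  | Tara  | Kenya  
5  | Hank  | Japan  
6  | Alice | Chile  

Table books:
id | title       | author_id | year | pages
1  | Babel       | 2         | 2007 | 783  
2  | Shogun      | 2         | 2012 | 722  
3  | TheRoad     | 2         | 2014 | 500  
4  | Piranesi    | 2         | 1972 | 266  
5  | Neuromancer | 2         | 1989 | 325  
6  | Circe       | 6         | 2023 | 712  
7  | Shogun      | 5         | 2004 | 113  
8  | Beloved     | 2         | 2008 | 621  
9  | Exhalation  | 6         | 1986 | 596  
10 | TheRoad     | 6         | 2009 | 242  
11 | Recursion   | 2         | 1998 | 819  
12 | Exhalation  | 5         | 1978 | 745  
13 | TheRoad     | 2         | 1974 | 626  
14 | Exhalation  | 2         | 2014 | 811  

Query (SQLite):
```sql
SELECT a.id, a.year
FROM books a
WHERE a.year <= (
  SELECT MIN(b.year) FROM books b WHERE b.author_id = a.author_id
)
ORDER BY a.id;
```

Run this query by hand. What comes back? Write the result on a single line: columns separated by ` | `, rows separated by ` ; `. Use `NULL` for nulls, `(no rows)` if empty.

4 | 1972 ; 9 | 1986 ; 12 | 1978

For each books row a, compute MIN(year) over rows sharing a.author_id.
Keep row a if a.year <= that per-group MIN.
  author_id=2: MIN(year) = 1972
  author_id=5: MIN(year) = 1978
  author_id=6: MIN(year) = 1986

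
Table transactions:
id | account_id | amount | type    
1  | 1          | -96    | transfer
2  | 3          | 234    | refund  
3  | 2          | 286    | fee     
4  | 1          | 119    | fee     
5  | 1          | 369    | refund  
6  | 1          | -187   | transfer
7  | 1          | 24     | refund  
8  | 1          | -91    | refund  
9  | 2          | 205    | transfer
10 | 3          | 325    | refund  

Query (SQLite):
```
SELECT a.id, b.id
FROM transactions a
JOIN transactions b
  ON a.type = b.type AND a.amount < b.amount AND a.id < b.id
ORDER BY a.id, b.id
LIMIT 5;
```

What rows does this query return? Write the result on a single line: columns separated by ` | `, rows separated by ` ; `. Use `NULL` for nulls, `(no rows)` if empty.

Pairs (a,b) with same type, a.amount < b.amount, a.id < b.id.
type groups: fee:{3,4} refund:{2,5,7,8,10} transfer:{1,6,9}
Ordered by (a.id, b.id); first 5.

1 | 9 ; 2 | 5 ; 2 | 10 ; 6 | 9 ; 7 | 10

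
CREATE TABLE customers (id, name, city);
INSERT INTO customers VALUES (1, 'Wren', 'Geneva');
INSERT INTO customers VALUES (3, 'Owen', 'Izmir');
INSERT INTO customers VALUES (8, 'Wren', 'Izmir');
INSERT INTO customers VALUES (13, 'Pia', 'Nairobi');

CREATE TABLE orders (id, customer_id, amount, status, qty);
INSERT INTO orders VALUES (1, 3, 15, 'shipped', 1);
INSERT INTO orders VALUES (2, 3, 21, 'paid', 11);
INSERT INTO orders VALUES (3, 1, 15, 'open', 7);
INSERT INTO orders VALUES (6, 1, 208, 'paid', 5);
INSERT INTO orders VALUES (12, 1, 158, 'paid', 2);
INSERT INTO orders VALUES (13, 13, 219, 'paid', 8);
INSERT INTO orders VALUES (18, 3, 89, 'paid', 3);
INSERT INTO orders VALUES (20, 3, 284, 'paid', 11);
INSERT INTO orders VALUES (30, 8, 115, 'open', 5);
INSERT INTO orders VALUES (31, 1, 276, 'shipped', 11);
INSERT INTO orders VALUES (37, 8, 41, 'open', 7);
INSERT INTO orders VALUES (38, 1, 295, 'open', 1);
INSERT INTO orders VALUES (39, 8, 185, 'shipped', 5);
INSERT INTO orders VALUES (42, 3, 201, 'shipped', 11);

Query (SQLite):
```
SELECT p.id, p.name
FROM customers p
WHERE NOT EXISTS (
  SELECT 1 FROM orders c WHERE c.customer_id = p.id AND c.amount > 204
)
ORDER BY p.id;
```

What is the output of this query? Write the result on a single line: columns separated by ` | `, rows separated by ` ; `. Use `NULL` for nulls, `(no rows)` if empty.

8 | Wren

For each customers row, check whether any orders with matching customer_id has amount > 204.
Keep rows where that is false.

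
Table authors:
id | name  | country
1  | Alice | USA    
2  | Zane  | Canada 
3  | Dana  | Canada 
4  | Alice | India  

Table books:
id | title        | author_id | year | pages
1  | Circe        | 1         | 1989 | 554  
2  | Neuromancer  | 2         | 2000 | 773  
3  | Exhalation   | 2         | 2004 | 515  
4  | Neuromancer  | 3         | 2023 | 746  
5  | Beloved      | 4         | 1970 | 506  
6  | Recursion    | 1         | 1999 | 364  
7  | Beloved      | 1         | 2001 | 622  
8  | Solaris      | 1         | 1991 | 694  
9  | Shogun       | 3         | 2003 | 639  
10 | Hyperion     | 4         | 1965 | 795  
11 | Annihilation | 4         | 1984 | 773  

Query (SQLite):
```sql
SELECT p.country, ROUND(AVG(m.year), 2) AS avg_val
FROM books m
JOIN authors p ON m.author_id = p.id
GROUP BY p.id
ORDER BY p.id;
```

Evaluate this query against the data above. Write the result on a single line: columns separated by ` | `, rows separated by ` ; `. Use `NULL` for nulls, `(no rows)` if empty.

USA | 1995 ; Canada | 2002 ; Canada | 2013 ; India | 1973

Join each books row to its authors via author_id.
Group joined rows by authors.id; compute ROUND(AVG(m.year), 2) per group.
  1: ids {1, 6, 7, 8} → ROUND(AVG(m.year), 2)=1995
  2: ids {2, 3} → ROUND(AVG(m.year), 2)=2002
  3: ids {4, 9} → ROUND(AVG(m.year), 2)=2013
  4: ids {5, 10, 11} → ROUND(AVG(m.year), 2)=1973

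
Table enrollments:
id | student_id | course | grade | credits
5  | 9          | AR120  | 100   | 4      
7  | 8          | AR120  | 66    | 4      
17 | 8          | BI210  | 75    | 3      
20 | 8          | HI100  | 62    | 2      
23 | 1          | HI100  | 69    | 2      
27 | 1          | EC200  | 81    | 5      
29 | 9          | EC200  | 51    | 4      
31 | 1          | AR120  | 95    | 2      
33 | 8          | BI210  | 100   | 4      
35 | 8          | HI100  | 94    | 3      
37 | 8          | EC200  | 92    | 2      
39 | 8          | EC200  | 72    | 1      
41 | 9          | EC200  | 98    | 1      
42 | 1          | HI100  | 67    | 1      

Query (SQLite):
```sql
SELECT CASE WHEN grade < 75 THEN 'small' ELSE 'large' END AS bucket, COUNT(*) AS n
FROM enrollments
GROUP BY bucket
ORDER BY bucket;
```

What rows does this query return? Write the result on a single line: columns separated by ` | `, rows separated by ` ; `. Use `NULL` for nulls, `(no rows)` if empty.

large | 8 ; small | 6

Bucket rows by grade < 75 → 'small' else 'large'; count each bucket.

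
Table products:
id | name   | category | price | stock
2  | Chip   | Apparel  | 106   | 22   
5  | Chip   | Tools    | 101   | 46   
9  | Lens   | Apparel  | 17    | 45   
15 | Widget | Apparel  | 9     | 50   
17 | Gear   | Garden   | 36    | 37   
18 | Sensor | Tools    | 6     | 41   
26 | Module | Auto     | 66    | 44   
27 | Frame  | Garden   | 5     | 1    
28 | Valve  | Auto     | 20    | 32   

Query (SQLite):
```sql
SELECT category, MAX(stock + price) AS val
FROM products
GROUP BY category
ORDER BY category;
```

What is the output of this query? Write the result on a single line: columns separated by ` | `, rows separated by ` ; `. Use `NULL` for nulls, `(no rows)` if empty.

Apparel | 128 ; Auto | 110 ; Garden | 73 ; Tools | 147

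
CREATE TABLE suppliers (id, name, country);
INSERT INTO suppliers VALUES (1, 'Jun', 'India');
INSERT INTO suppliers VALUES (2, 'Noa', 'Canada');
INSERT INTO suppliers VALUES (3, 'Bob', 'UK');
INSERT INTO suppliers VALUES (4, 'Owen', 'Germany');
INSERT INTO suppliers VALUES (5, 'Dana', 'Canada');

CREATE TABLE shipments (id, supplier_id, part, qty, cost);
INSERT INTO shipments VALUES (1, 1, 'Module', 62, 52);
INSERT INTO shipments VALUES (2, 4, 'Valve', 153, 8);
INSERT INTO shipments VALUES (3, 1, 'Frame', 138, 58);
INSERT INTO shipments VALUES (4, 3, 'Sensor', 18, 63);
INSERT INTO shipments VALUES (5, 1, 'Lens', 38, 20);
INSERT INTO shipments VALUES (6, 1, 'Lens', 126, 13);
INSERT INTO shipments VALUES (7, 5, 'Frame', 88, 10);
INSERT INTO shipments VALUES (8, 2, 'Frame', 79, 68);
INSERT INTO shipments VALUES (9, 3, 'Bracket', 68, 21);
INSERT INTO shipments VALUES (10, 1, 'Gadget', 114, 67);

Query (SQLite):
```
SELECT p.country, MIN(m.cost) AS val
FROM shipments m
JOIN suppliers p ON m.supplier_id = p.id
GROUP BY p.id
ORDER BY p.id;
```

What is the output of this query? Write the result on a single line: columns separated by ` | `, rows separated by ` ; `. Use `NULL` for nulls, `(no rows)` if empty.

India | 13 ; Canada | 68 ; UK | 21 ; Germany | 8 ; Canada | 10

Join each shipments row to its suppliers via supplier_id.
Group joined rows by suppliers.id; compute MIN(m.cost) per group.
  1: ids {1, 3, 5, 6, 10} → MIN(m.cost)=13
  2: ids {8} → MIN(m.cost)=68
  3: ids {4, 9} → MIN(m.cost)=21
  4: ids {2} → MIN(m.cost)=8
  5: ids {7} → MIN(m.cost)=10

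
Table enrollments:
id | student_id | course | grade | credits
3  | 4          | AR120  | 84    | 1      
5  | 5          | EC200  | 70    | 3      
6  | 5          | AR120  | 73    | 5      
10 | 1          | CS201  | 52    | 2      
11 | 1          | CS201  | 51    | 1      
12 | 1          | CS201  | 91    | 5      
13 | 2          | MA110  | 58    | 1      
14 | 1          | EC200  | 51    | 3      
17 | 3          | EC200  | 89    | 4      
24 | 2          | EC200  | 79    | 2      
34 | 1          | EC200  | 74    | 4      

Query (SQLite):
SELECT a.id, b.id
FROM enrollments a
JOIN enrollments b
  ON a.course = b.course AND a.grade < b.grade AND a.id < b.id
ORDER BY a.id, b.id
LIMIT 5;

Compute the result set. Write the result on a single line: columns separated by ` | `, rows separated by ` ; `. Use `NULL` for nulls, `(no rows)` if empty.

Pairs (a,b) with same course, a.grade < b.grade, a.id < b.id.
course groups: AR120:{3,6} CS201:{10,11,12} EC200:{5,14,17,24,34} MA110:{13}
Ordered by (a.id, b.id); first 5.

5 | 17 ; 5 | 24 ; 5 | 34 ; 10 | 12 ; 11 | 12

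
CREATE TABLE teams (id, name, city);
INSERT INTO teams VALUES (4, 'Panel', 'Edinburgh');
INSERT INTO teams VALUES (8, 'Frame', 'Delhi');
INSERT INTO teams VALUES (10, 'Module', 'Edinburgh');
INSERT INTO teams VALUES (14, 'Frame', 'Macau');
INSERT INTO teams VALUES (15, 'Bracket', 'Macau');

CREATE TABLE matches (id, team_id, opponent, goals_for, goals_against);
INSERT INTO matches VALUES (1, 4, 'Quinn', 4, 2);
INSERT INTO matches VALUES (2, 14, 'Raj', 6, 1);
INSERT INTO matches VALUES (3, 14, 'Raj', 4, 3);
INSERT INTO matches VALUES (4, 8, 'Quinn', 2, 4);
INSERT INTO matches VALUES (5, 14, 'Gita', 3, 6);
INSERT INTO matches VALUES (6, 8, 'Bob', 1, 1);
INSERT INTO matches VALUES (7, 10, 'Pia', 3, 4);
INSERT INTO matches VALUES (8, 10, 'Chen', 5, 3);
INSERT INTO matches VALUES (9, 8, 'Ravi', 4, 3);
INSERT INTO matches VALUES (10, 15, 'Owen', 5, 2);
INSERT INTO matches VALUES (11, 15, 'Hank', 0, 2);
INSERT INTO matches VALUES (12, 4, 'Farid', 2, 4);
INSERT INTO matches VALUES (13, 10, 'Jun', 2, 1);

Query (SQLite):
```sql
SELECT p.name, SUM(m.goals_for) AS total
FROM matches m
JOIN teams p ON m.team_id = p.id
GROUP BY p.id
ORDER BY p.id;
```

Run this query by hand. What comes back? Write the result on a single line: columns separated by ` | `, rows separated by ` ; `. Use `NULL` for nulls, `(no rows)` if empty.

Panel | 6 ; Frame | 7 ; Module | 10 ; Frame | 13 ; Bracket | 5

Join each matches row to its teams via team_id.
Group joined rows by teams.id; compute SUM(m.goals_for) per group.
  4: ids {1, 12} → SUM(m.goals_for)=6
  8: ids {4, 6, 9} → SUM(m.goals_for)=7
  10: ids {7, 8, 13} → SUM(m.goals_for)=10
  14: ids {2, 3, 5} → SUM(m.goals_for)=13
  15: ids {10, 11} → SUM(m.goals_for)=5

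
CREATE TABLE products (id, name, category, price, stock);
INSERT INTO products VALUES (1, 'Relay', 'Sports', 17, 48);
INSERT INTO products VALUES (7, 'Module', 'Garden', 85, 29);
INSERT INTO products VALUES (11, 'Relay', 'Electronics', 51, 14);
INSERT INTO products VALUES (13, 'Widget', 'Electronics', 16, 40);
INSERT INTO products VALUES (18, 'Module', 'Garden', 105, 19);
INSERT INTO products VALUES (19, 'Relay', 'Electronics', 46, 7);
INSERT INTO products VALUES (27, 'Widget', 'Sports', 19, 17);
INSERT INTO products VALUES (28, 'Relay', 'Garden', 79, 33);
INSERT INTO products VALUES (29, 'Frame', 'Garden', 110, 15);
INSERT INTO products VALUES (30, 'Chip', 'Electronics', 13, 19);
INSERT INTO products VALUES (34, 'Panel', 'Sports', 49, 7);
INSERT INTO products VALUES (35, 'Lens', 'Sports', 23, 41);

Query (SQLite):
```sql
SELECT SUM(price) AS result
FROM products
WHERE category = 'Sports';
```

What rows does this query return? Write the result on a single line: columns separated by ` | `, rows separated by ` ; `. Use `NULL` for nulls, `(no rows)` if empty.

Rows where category='Sports' → price values: [17, 19, 49, 23].
SUM of non-NULL values = 108.

108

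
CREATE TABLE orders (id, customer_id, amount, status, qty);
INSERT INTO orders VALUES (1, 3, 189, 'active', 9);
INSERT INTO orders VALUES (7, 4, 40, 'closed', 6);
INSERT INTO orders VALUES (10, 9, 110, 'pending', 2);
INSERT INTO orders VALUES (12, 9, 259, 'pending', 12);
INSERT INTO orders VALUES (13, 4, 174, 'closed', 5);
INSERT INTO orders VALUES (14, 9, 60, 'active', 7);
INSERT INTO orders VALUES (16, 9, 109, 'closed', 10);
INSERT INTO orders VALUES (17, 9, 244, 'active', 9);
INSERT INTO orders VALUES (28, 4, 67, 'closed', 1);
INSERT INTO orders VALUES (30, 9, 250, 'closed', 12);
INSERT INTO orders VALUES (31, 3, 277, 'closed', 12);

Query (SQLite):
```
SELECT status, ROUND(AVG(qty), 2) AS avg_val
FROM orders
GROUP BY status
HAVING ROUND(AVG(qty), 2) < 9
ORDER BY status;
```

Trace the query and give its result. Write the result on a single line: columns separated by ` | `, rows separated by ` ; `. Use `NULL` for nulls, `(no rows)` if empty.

active | 8.33 ; closed | 7.67 ; pending | 7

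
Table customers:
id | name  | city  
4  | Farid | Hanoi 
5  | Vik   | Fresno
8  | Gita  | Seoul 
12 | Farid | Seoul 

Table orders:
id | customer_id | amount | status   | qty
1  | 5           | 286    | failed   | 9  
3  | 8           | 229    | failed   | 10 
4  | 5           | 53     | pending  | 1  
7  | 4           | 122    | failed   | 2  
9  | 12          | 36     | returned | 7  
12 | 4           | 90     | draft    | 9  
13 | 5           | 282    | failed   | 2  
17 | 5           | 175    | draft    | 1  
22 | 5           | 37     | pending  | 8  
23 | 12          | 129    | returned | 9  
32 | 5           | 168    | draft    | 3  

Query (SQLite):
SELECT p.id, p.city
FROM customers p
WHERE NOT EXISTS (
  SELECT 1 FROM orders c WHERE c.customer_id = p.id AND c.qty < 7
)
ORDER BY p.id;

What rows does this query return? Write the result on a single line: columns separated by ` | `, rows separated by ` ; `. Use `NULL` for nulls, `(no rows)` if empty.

8 | Seoul ; 12 | Seoul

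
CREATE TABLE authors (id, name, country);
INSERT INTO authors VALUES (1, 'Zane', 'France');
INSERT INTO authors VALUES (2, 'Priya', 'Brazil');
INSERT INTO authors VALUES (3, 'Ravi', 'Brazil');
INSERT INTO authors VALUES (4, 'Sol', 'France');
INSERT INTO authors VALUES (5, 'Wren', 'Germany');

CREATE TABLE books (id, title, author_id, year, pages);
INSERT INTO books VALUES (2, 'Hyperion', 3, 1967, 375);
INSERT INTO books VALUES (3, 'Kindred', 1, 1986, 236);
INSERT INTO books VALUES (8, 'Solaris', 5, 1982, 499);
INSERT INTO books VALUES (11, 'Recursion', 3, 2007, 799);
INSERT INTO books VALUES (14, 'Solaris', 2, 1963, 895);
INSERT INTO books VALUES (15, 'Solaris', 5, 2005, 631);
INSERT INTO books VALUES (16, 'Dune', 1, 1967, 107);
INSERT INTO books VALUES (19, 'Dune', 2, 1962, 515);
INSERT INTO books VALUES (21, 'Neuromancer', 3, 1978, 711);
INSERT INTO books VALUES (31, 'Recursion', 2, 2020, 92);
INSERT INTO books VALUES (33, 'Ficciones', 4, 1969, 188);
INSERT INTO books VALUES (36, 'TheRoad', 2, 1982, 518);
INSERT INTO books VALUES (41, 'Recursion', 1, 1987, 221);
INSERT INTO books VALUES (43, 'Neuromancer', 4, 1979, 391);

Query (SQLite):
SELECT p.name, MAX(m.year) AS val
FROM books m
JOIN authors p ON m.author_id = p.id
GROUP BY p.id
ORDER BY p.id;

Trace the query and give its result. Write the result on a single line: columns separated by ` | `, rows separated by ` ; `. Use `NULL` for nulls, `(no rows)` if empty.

Zane | 1987 ; Priya | 2020 ; Ravi | 2007 ; Sol | 1979 ; Wren | 2005

Join each books row to its authors via author_id.
Group joined rows by authors.id; compute MAX(m.year) per group.
  1: ids {3, 16, 41} → MAX(m.year)=1987
  2: ids {14, 19, 31, 36} → MAX(m.year)=2020
  3: ids {2, 11, 21} → MAX(m.year)=2007
  4: ids {33, 43} → MAX(m.year)=1979
  5: ids {8, 15} → MAX(m.year)=2005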